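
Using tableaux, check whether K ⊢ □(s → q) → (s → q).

Invalid (countermodel exists)

Tableau for the negation ¬(□(s → q) → (s → q)):
1. ¬(□(s → q) → (s → q)), 0
2. □(s → q), 0
3. ¬(s → q), 0
4. s, 0
5. ¬q, 0
The negation has an open branch (countermodel exists).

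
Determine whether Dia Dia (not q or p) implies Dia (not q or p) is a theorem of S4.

Tableau for the negation not (Dia Dia (not q or p) implies Dia (not q or p)):
1. not (Dia Dia (not q or p) implies Dia (not q or p)), u
2. Dia Dia (not q or p), u
3. not Dia (not q or p), u
4. not (not q or p), u
5. q, u
6. not p, u
7. Dia (not q or p), v
8. not (not q or p), v
9. q, v
10. not p, v
11. not q or p, w
12. not (not q or p), w
13. q, w
14. not p, w
15. p, w
Accessibility: uRu, uRv, uRw, vRv, vRw, wRw
Branch closes: p and not p both at w.
Every branch of the negation's tableau closes; the branch above is one of them.

Yes, valid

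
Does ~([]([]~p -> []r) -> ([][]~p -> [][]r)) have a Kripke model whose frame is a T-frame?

1. ~([]([]~p -> []r) -> ([][]~p -> [][]r)), w0
2. []([]~p -> []r), w0
3. ~([][]~p -> [][]r), w0
4. [][]~p, w0
5. ~[][]r, w0
6. []~p -> []r, w0
7. []~p, w0
8. ~p, w0
9. []r, w0
10. r, w0
11. ~[]r, w1
12. []~p -> []r, w1
13. []~p, w1
14. ~p, w1
15. r, w1
16. ~[]~p, w1
17. ~r, w2
18. ~p, w2
19. p, w3
20. ~p, w3
Accessibility: w0Rw0, w0Rw1, w1Rw1, w1Rw2, w1Rw3, w2Rw2, w3Rw3
Branch closes: p and ~p both at w3.
All branches of the tableau close; one closing branch shown above.

No, unsatisfiable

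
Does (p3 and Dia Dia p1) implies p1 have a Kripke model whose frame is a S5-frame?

Satisfiable (open branch found)

1. (p3 and Dia Dia p1) implies p1, w0
2. p1, w0   [implies-rule on 1 (branches; this branch)]
Accessibility: w0Rw0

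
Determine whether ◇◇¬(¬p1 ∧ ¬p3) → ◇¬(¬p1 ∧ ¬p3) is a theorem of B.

Tableau for the negation ¬(◇◇¬(¬p1 ∧ ¬p3) → ◇¬(¬p1 ∧ ¬p3)):
1. ¬(◇◇¬(¬p1 ∧ ¬p3) → ◇¬(¬p1 ∧ ¬p3)), u
2. ◇◇¬(¬p1 ∧ ¬p3), u
3. ¬◇¬(¬p1 ∧ ¬p3), u
4. ¬p1 ∧ ¬p3, u
5. ¬p1, u
6. ¬p3, u
7. ◇¬(¬p1 ∧ ¬p3), v
8. ¬p1 ∧ ¬p3, v
9. ¬p1, v
10. ¬p3, v
11. ¬(¬p1 ∧ ¬p3), w
12. p3, w
Accessibility: uRu, uRv, vRu, vRv, vRw, wRv, wRw
The negation has an open branch (countermodel exists).

Invalid (countermodel exists)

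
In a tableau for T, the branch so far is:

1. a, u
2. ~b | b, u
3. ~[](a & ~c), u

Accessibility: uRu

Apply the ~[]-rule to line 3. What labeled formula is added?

a fresh world v with uRv, and ~(a & ~c) at v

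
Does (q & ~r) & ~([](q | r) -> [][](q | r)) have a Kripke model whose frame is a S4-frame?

Unsatisfiable

1. (q & ~r) & ~([](q | r) -> [][](q | r)), u
2. q & ~r, u   [&-rule on 1]
3. ~([](q | r) -> [][](q | r)), u   [&-rule on 1]
4. q, u   [&-rule on 2]
5. ~r, u   [&-rule on 2]
6. [](q | r), u   [~->-rule on 3]
7. ~[][](q | r), u   [~->-rule on 3]
8. q | r, u   [[]-rule on 6 via uRu]
9. ~[](q | r), v   [~[]-rule on 7: fresh world v, uRv]
10. q | r, v   [[]-rule on 6 via uRv]
11. r, v   [|-rule on 10 (branches; this branch)]
12. ~(q | r), w   [~[]-rule on 9: fresh world w, vRw]
13. ~q, w   [~|-rule on 12]
14. ~r, w   [~|-rule on 12]
15. q | r, w   [[]-rule on 6 via uRw]
16. r, w   [|-rule on 15 (branches; this branch)]
Accessibility: uRu, uRv, uRw, vRv, vRw, wRw
Branch closes: r and ~r both at w.
Every branch closes; the branch above is one of them.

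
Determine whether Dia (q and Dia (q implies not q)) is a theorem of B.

Tableau for the negation not Dia (q and Dia (q implies not q)):
1. not Dia (q and Dia (q implies not q)), w0
2. not (q and Dia (q implies not q)), w0
3. not Dia (q implies not q), w0
4. not (q implies not q), w0
5. q, w0
Accessibility: w0Rw0
The negation has an open branch (countermodel exists).

Invalid (countermodel exists)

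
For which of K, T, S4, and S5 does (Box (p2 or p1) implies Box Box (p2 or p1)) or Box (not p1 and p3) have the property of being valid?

T-tableau for the negation not ((Box (p2 or p1) implies Box Box (p2 or p1)) or Box (not p1 and p3)):
1. not ((Box (p2 or p1) implies Box Box (p2 or p1)) or Box (not p1 and p3)), w0
2. not (Box (p2 or p1) implies Box Box (p2 or p1)), w0
3. not Box (not p1 and p3), w0
4. Box (p2 or p1), w0
5. not Box Box (p2 or p1), w0
6. p2 or p1, w0
7. p1, w0
8. not (not p1 and p3), w1
9. p2 or p1, w1
10. not p3, w1
11. p1, w1
12. not Box (p2 or p1), w2
13. p2 or p1, w2
14. p1, w2
15. not (p2 or p1), w3
16. not p2, w3
17. not p1, w3
Accessibility: w0Rw0, w0Rw1, w0Rw2, w1Rw1, w2Rw2, w2Rw3, w3Rw3
Complete open branch: countermodel on a T-frame, so not valid in T, nor in K (the same frame is also a K-frame).
S4-tableau for the negation not ((Box (p2 or p1) implies Box Box (p2 or p1)) or Box (not p1 and p3)):
1. not ((Box (p2 or p1) implies Box Box (p2 or p1)) or Box (not p1 and p3)), w0
2. not (Box (p2 or p1) implies Box Box (p2 or p1)), w0
3. not Box (not p1 and p3), w0
4. Box (p2 or p1), w0
5. not Box Box (p2 or p1), w0
6. p2 or p1, w0
7. p1, w0
8. not (not p1 and p3), w1
9. p2 or p1, w1
10. not p3, w1
11. p1, w1
12. not Box (p2 or p1), w2
13. p2 or p1, w2
14. p1, w2
15. not (p2 or p1), w3
16. not p2, w3
17. not p1, w3
18. p2 or p1, w3
19. p1, w3
Accessibility: w0Rw0, w0Rw1, w0Rw2, w0Rw3, w1Rw1, w2Rw2, w2Rw3, w3Rw3
Branch closes: p1 and not p1 both at w3.
Every branch closes (one shown): valid in S4, hence also in S5 (every theorem of S4 is a theorem of S5).

S4, S5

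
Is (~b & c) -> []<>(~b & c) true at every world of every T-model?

Invalid (countermodel exists)

Tableau for the negation ~((~b & c) -> []<>(~b & c)):
1. ~((~b & c) -> []<>(~b & c)), w0
2. ~b & c, w0
3. ~[]<>(~b & c), w0
4. ~b, w0
5. c, w0
6. ~<>(~b & c), w1
7. ~(~b & c), w1
8. ~c, w1
Accessibility: w0Rw0, w0Rw1, w1Rw1
The negation has an open branch (countermodel exists).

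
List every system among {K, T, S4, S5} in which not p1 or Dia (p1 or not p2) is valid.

K-tableau for the negation not (not p1 or Dia (p1 or not p2)):
1. not (not p1 or Dia (p1 or not p2)), w0
2. p1, w0   [neg-or-rule on 1]
3. not Dia (p1 or not p2), w0   [neg-or-rule on 1]
Complete open branch: countermodel on a K-frame, so not valid in K.
T-tableau for the negation not (not p1 or Dia (p1 or not p2)):
1. not (not p1 or Dia (p1 or not p2)), w0
2. p1, w0   [neg-or-rule on 1]
3. not Dia (p1 or not p2), w0   [neg-or-rule on 1]
4. not (p1 or not p2), w0   [neg-Dia-rule on 3 via w0Rw0]
5. not p1, w0   [neg-or-rule on 4]
6. p2, w0   [neg-or-rule on 4]
Accessibility: w0Rw0
Branch closes: p1 and not p1 both at w0.
Every branch closes (one shown): valid in T, hence also in S4, S5 (every theorem of T is a theorem of S4 and S5).

T, S4, S5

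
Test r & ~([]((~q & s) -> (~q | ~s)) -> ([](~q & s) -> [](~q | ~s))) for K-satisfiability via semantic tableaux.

1. r & ~([]((~q & s) -> (~q | ~s)) -> ([](~q & s) -> [](~q | ~s))), 0
2. r, 0   [&-rule on 1]
3. ~([]((~q & s) -> (~q | ~s)) -> ([](~q & s) -> [](~q | ~s))), 0   [&-rule on 1]
4. []((~q & s) -> (~q | ~s)), 0   [~->-rule on 3]
5. ~([](~q & s) -> [](~q | ~s)), 0   [~->-rule on 3]
6. [](~q & s), 0   [~->-rule on 5]
7. ~[](~q | ~s), 0   [~->-rule on 5]
8. ~(~q | ~s), 1   [~[]-rule on 7: fresh world 1, 0R1]
9. q, 1   [~|-rule on 8]
10. s, 1   [~|-rule on 8]
11. (~q & s) -> (~q | ~s), 1   [[]-rule on 4 via 0R1]
12. ~q & s, 1   [[]-rule on 6 via 0R1]
13. ~q, 1   [&-rule on 12]
Accessibility: 0R1
Branch closes: q and ~q both at 1.
Every branch closes; the branch above is one of them.

Unsatisfiable (every branch closes)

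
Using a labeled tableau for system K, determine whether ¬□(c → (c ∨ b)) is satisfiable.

1. ¬□(c → (c ∨ b)), u
2. ¬(c → (c ∨ b)), v
3. c, v
4. ¬(c ∨ b), v
5. ¬c, v
6. ¬b, v
Accessibility: uRv
Branch closes: c and ¬c both at v.
All branches of the tableau close; one closing branch shown above.

No, unsatisfiable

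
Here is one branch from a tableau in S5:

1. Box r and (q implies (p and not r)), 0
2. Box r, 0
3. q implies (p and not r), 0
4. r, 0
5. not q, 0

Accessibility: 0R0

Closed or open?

No atom appears with both signs at the same world.

Not closed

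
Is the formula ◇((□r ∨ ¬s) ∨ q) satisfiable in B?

Satisfiable (open branch found)

1. ◇((□r ∨ ¬s) ∨ q), 0
2. (□r ∨ ¬s) ∨ q, 1   [◇-rule on 1: fresh world 1, 0R1]
3. q, 1   [∨-rule on 2 (branches; this branch)]
Accessibility: 0R0, 0R1, 1R0, 1R1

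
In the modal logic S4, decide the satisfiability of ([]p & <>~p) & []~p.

No, unsatisfiable

1. ([]p & <>~p) & []~p, w0
2. []p & <>~p, w0   [&-rule on 1]
3. []~p, w0   [&-rule on 1]
4. []p, w0   [&-rule on 2]
5. <>~p, w0   [&-rule on 2]
6. ~p, w0   [[]-rule on 3 via w0Rw0]
7. p, w0   [[]-rule on 4 via w0Rw0]
Accessibility: w0Rw0
Branch closes: p and ~p both at w0.
(One branch shown.) All branches close.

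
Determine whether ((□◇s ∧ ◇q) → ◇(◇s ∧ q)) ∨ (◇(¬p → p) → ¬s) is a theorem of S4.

Yes, valid

Tableau for the negation ¬(((□◇s ∧ ◇q) → ◇(◇s ∧ q)) ∨ (◇(¬p → p) → ¬s)):
1. ¬(((□◇s ∧ ◇q) → ◇(◇s ∧ q)) ∨ (◇(¬p → p) → ¬s)), 0
2. ¬((□◇s ∧ ◇q) → ◇(◇s ∧ q)), 0
3. ¬(◇(¬p → p) → ¬s), 0
4. □◇s ∧ ◇q, 0
5. ¬◇(◇s ∧ q), 0
6. ◇(¬p → p), 0
7. s, 0
8. □◇s, 0
9. ◇q, 0
10. ¬(◇s ∧ q), 0
11. ◇s, 0
12. ¬q, 0
13. ¬p → p, 1
14. ¬(◇s ∧ q), 1
15. ◇s, 1
16. p, 1
17. ¬q, 1
18. q, 2
19. ¬(◇s ∧ q), 2
20. ◇s, 2
21. ¬◇s, 2
22. ¬s, 2
23. s, 3
24. ¬(◇s ∧ q), 3
25. ◇s, 3
26. ¬q, 3
27. s, 4
28. ¬(◇s ∧ q), 4
29. ◇s, 4
30. ¬q, 4
31. s, 5
32. ¬(◇s ∧ q), 5
33. ◇s, 5
34. ¬s, 5
Accessibility: 0R0, 0R1, 0R2, 0R3, 0R4, 0R5, 1R1, 1R4, 2R2, 2R5, 3R3, 4R4, 5R5
Branch closes: s and ¬s both at 5.
Every branch of the negation's tableau closes; the branch above is one of them.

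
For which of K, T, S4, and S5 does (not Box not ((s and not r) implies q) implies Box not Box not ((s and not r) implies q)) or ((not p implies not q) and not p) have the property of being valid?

S5-tableau for the negation not ((not Box not ((s and not r) implies q) implies Box not Box not ((s and not r) implies q)) or ((not p implies not q) and not p)):
1. not ((not Box not ((s and not r) implies q) implies Box not Box not ((s and not r) implies q)) or ((not p implies not q) and not p)), 0
2. not (not Box not ((s and not r) implies q) implies Box not Box not ((s and not r) implies q)), 0   [neg-or-rule on 1]
3. not ((not p implies not q) and not p), 0   [neg-or-rule on 1]
4. not Box not ((s and not r) implies q), 0   [neg-implies-rule on 2]
5. not Box not Box not ((s and not r) implies q), 0   [neg-implies-rule on 2]
6. p, 0   [neg-and-rule on 3 (branches; this branch)]
7. (s and not r) implies q, 1   [neg-Box-rule on 4: fresh world 1, 0R1]
8. not (s and not r), 1   [implies-rule on 7 (branches; this branch)]
9. r, 1   [neg-and-rule on 8 (branches; this branch)]
10. Box not ((s and not r) implies q), 2   [neg-Box-rule on 5: fresh world 2, 0R2]
11. not ((s and not r) implies q), 0   [Box-rule on 10 via 2R0]
12. s and not r, 0   [neg-implies-rule on 11]
13. not q, 0   [neg-implies-rule on 11]
14. s, 0   [and-rule on 12]
15. not r, 0   [and-rule on 12]
16. not ((s and not r) implies q), 1   [Box-rule on 10 via 2R1]
17. s and not r, 1   [neg-implies-rule on 16]
18. not q, 1   [neg-implies-rule on 16]
19. s, 1   [and-rule on 17]
20. not r, 1   [and-rule on 17]
Accessibility: 0R0, 0R1, 0R2, 1R0, 1R1, 1R2, 2R0, 2R1, 2R2
Branch closes: r and not r both at 1.
Every branch closes (one shown): valid in S5.
S4-tableau for the negation not ((not Box not ((s and not r) implies q) implies Box not Box not ((s and not r) implies q)) or ((not p implies not q) and not p)):
1. not ((not Box not ((s and not r) implies q) implies Box not Box not ((s and not r) implies q)) or ((not p implies not q) and not p)), 0
2. not (not Box not ((s and not r) implies q) implies Box not Box not ((s and not r) implies q)), 0   [neg-or-rule on 1]
3. not ((not p implies not q) and not p), 0   [neg-or-rule on 1]
4. not Box not ((s and not r) implies q), 0   [neg-implies-rule on 2]
5. not Box not Box not ((s and not r) implies q), 0   [neg-implies-rule on 2]
6. p, 0   [neg-and-rule on 3 (branches; this branch)]
7. (s and not r) implies q, 1   [neg-Box-rule on 4: fresh world 1, 0R1]
8. q, 1   [implies-rule on 7 (branches; this branch)]
9. Box not ((s and not r) implies q), 2   [neg-Box-rule on 5: fresh world 2, 0R2]
10. not ((s and not r) implies q), 2   [Box-rule on 9 via 2R2]
11. s and not r, 2   [neg-implies-rule on 10]
12. not q, 2   [neg-implies-rule on 10]
13. s, 2   [and-rule on 11]
14. not r, 2   [and-rule on 11]
Accessibility: 0R0, 0R1, 0R2, 1R1, 2R2
Complete open branch: countermodel on an S4-frame, so not valid in S4, nor in K, T (the same frame is also a K-frame and a T-frame).

S5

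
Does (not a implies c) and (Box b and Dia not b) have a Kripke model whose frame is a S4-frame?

1. (not a implies c) and (Box b and Dia not b), 0
2. not a implies c, 0
3. Box b and Dia not b, 0
4. Box b, 0
5. Dia not b, 0
6. b, 0
7. c, 0
8. not b, 1
9. b, 1
Accessibility: 0R0, 0R1, 1R1
Branch closes: b and not b both at 1.
Every branch closes; the branch above is one of them.

No, unsatisfiable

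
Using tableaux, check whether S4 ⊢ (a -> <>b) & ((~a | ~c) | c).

No, not valid

Tableau for the negation ~((a -> <>b) & ((~a | ~c) | c)):
1. ~((a -> <>b) & ((~a | ~c) | c)), u
2. ~(a -> <>b), u
3. a, u
4. ~<>b, u
5. ~b, u
Accessibility: uRu
The negation has an open branch (countermodel exists).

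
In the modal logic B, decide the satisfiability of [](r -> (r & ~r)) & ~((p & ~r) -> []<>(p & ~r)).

Unsatisfiable

1. [](r -> (r & ~r)) & ~((p & ~r) -> []<>(p & ~r)), u
2. [](r -> (r & ~r)), u
3. ~((p & ~r) -> []<>(p & ~r)), u
4. p & ~r, u
5. ~[]<>(p & ~r), u
6. p, u
7. ~r, u
8. r -> (r & ~r), u
9. ~<>(p & ~r), v
10. r -> (r & ~r), v
11. ~(p & ~r), u
12. ~(p & ~r), v
13. r & ~r, v
14. r, v
15. ~r, v
Accessibility: uRu, uRv, vRu, vRv
Branch closes: r and ~r both at v.
(One branch shown.) All branches close.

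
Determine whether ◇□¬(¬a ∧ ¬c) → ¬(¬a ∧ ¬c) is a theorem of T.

Invalid (countermodel exists)

Tableau for the negation ¬(◇□¬(¬a ∧ ¬c) → ¬(¬a ∧ ¬c)):
1. ¬(◇□¬(¬a ∧ ¬c) → ¬(¬a ∧ ¬c)), w0
2. ◇□¬(¬a ∧ ¬c), w0   [¬→-rule on 1]
3. ¬a ∧ ¬c, w0   [¬→-rule on 1]
4. ¬a, w0   [∧-rule on 3]
5. ¬c, w0   [∧-rule on 3]
6. □¬(¬a ∧ ¬c), w1   [◇-rule on 2: fresh world w1, w0Rw1]
7. ¬(¬a ∧ ¬c), w1   [□-rule on 6 via w1Rw1]
8. c, w1   [¬∧-rule on 7 (branches; this branch)]
Accessibility: w0Rw0, w0Rw1, w1Rw1
The negation has an open branch (countermodel exists).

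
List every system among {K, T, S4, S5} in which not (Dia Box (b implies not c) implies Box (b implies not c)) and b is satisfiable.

S4-tableau for the formula:
1. not (Dia Box (b implies not c) implies Box (b implies not c)) and b, 0
2. not (Dia Box (b implies not c) implies Box (b implies not c)), 0
3. b, 0
4. Dia Box (b implies not c), 0
5. not Box (b implies not c), 0
6. Box (b implies not c), 1
7. b implies not c, 1
8. not c, 1
9. not (b implies not c), 2
10. b, 2
11. c, 2
Accessibility: 0R0, 0R1, 0R2, 1R1, 2R2
Complete open branch: satisfiable in S4, hence also in K, T (this S4-model is also a K-model and a T-model).
S5-tableau for the formula:
1. not (Dia Box (b implies not c) implies Box (b implies not c)) and b, 0
2. not (Dia Box (b implies not c) implies Box (b implies not c)), 0
3. b, 0
4. Dia Box (b implies not c), 0
5. not Box (b implies not c), 0
6. Box (b implies not c), 1
7. b implies not c, 0
8. b implies not c, 1
9. not c, 0
10. not c, 1
11. not (b implies not c), 2
12. b, 2
13. c, 2
14. b implies not c, 2
15. not c, 2
Accessibility: 0R0, 0R1, 0R2, 1R0, 1R1, 1R2, 2R0, 2R1, 2R2
Branch closes: c and not c both at 2.
Every branch closes (one shown): unsatisfiable in S5.

K, T, S4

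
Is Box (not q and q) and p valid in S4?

Not valid

Tableau for the negation not (Box (not q and q) and p):
1. not (Box (not q and q) and p), 0
2. not p, 0
Accessibility: 0R0
The negation has an open branch (countermodel exists).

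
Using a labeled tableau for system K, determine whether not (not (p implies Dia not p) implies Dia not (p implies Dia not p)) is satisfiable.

Yes, satisfiable

1. not (not (p implies Dia not p) implies Dia not (p implies Dia not p)), 0
2. not (p implies Dia not p), 0
3. not Dia not (p implies Dia not p), 0
4. p, 0
5. not Dia not p, 0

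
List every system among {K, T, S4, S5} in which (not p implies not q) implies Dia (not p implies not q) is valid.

T, S4, S5

T-tableau for the negation not ((not p implies not q) implies Dia (not p implies not q)):
1. not ((not p implies not q) implies Dia (not p implies not q)), 0
2. not p implies not q, 0
3. not Dia (not p implies not q), 0
4. not (not p implies not q), 0
5. not p, 0
6. q, 0
7. not q, 0
Accessibility: 0R0
Branch closes: q and not q both at 0.
Every branch closes (one shown): valid in T, hence also in S4, S5 (every theorem of T is a theorem of S4 and S5).
K-tableau for the negation not ((not p implies not q) implies Dia (not p implies not q)):
1. not ((not p implies not q) implies Dia (not p implies not q)), 0
2. not p implies not q, 0
3. not Dia (not p implies not q), 0
4. not q, 0
Complete open branch: countermodel on a K-frame, so not valid in K.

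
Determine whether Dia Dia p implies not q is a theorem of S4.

No, not valid

Tableau for the negation not (Dia Dia p implies not q):
1. not (Dia Dia p implies not q), 0
2. Dia Dia p, 0
3. q, 0
4. Dia p, 1
5. p, 2
Accessibility: 0R0, 0R1, 0R2, 1R1, 1R2, 2R2
The negation has an open branch (countermodel exists).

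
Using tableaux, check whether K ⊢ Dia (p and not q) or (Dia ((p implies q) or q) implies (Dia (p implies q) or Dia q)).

Valid in K

Tableau for the negation not (Dia (p and not q) or (Dia ((p implies q) or q) implies (Dia (p implies q) or Dia q))):
1. not (Dia (p and not q) or (Dia ((p implies q) or q) implies (Dia (p implies q) or Dia q))), 0
2. not Dia (p and not q), 0
3. not (Dia ((p implies q) or q) implies (Dia (p implies q) or Dia q)), 0
4. Dia ((p implies q) or q), 0
5. not (Dia (p implies q) or Dia q), 0
6. not Dia (p implies q), 0
7. not Dia q, 0
8. (p implies q) or q, 1
9. not (p and not q), 1
10. not (p implies q), 1
11. p, 1
12. not q, 1
13. p implies q, 1
14. q, 1
Accessibility: 0R1
Branch closes: q and not q both at 1.
All branches of the negation close; one closing branch shown above.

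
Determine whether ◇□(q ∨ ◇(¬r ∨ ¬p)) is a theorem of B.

Not valid

Tableau for the negation ¬◇□(q ∨ ◇(¬r ∨ ¬p)):
1. ¬◇□(q ∨ ◇(¬r ∨ ¬p)), 0
2. ¬□(q ∨ ◇(¬r ∨ ¬p)), 0   [¬◇-rule on 1 via 0R0]
3. ¬(q ∨ ◇(¬r ∨ ¬p)), 1   [¬□-rule on 2: fresh world 1, 0R1]
4. ¬q, 1   [¬∨-rule on 3]
5. ¬◇(¬r ∨ ¬p), 1   [¬∨-rule on 3]
6. ¬□(q ∨ ◇(¬r ∨ ¬p)), 1   [¬◇-rule on 1 via 0R1]
7. ¬(¬r ∨ ¬p), 0   [¬◇-rule on 5 via 1R0]
8. r, 0   [¬∨-rule on 7]
9. p, 0   [¬∨-rule on 7]
10. ¬(¬r ∨ ¬p), 1   [¬◇-rule on 5 via 1R1]
11. r, 1   [¬∨-rule on 10]
12. p, 1   [¬∨-rule on 10]
13. ¬(q ∨ ◇(¬r ∨ ¬p)), 2   [¬□-rule on 6: fresh world 2, 1R2]
14. ¬q, 2   [¬∨-rule on 13]
15. ¬◇(¬r ∨ ¬p), 2   [¬∨-rule on 13]
16. ¬(¬r ∨ ¬p), 2   [¬◇-rule on 5 via 1R2]
17. r, 2   [¬∨-rule on 16]
18. p, 2   [¬∨-rule on 16]
Accessibility: 0R0, 0R1, 1R0, 1R1, 1R2, 2R1, 2R2
The negation has an open branch (countermodel exists).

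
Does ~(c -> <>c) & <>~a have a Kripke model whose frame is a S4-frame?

Unsatisfiable (every branch closes)

1. ~(c -> <>c) & <>~a, w0
2. ~(c -> <>c), w0
3. <>~a, w0
4. c, w0
5. ~<>c, w0
6. ~c, w0
Accessibility: w0Rw0
Branch closes: c and ~c both at w0.
All branches of the tableau close; one closing branch shown above.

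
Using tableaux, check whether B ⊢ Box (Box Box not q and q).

No, not valid

Tableau for the negation not Box (Box Box not q and q):
1. not Box (Box Box not q and q), u
2. not (Box Box not q and q), v   [neg-Box-rule on 1: fresh world v, uRv]
3. not q, v   [neg-and-rule on 2 (branches; this branch)]
Accessibility: uRu, uRv, vRu, vRv
The negation has an open branch (countermodel exists).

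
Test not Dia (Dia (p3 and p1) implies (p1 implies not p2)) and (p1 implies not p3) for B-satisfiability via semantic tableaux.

1. not Dia (Dia (p3 and p1) implies (p1 implies not p2)) and (p1 implies not p3), 0
2. not Dia (Dia (p3 and p1) implies (p1 implies not p2)), 0   [and-rule on 1]
3. p1 implies not p3, 0   [and-rule on 1]
4. not (Dia (p3 and p1) implies (p1 implies not p2)), 0   [neg-Dia-rule on 2 via 0R0]
5. Dia (p3 and p1), 0   [neg-implies-rule on 4]
6. not (p1 implies not p2), 0   [neg-implies-rule on 4]
7. p1, 0   [neg-implies-rule on 6]
8. p2, 0   [neg-implies-rule on 6]
9. not p3, 0   [implies-rule on 3 (branches; this branch)]
10. p3 and p1, 1   [Dia-rule on 5: fresh world 1, 0R1]
11. p3, 1   [and-rule on 10]
12. p1, 1   [and-rule on 10]
13. not (Dia (p3 and p1) implies (p1 implies not p2)), 1   [neg-Dia-rule on 2 via 0R1]
14. Dia (p3 and p1), 1   [neg-implies-rule on 13]
15. not (p1 implies not p2), 1   [neg-implies-rule on 13]
16. p2, 1   [neg-implies-rule on 15]
17. p3 and p1, 2   [Dia-rule on 14: fresh world 2, 1R2]
18. p3, 2   [and-rule on 17]
19. p1, 2   [and-rule on 17]
Accessibility: 0R0, 0R1, 1R0, 1R1, 1R2, 2R1, 2R2

Satisfiable (open branch found)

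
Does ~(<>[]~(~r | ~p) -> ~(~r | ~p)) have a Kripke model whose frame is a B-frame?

1. ~(<>[]~(~r | ~p) -> ~(~r | ~p)), 0
2. <>[]~(~r | ~p), 0
3. ~r | ~p, 0
4. ~p, 0
5. []~(~r | ~p), 1
6. ~(~r | ~p), 0
7. r, 0
8. p, 0
Accessibility: 0R0, 0R1, 1R0, 1R1
Branch closes: p and ~p both at 0.
All branches of the tableau close; one closing branch shown above.

Unsatisfiable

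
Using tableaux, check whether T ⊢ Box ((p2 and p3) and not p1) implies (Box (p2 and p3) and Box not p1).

Tableau for the negation not (Box ((p2 and p3) and not p1) implies (Box (p2 and p3) and Box not p1)):
1. not (Box ((p2 and p3) and not p1) implies (Box (p2 and p3) and Box not p1)), w0
2. Box ((p2 and p3) and not p1), w0
3. not (Box (p2 and p3) and Box not p1), w0
4. (p2 and p3) and not p1, w0
5. p2 and p3, w0
6. not p1, w0
7. p2, w0
8. p3, w0
9. not Box (p2 and p3), w0
10. not (p2 and p3), w1
11. (p2 and p3) and not p1, w1
12. p2 and p3, w1
13. not p1, w1
14. p2, w1
15. p3, w1
16. not p3, w1
Accessibility: w0Rw0, w0Rw1, w1Rw1
Branch closes: p3 and not p3 both at w1.
All branches of the negation close; one closing branch shown above.

Valid in T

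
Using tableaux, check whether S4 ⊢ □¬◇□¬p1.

Not valid

Tableau for the negation ¬□¬◇□¬p1:
1. ¬□¬◇□¬p1, u
2. ◇□¬p1, v
3. □¬p1, w
4. ¬p1, w
Accessibility: uRu, uRv, uRw, vRv, vRw, wRw
The negation has an open branch (countermodel exists).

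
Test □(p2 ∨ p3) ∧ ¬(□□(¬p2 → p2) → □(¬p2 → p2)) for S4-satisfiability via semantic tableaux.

Unsatisfiable

1. □(p2 ∨ p3) ∧ ¬(□□(¬p2 → p2) → □(¬p2 → p2)), 0
2. □(p2 ∨ p3), 0
3. ¬(□□(¬p2 → p2) → □(¬p2 → p2)), 0
4. □□(¬p2 → p2), 0
5. ¬□(¬p2 → p2), 0
6. p2 ∨ p3, 0
7. □(¬p2 → p2), 0
8. ¬p2 → p2, 0
9. p3, 0
10. p2, 0
11. ¬(¬p2 → p2), 1
12. ¬p2, 1
13. p2 ∨ p3, 1
14. □(¬p2 → p2), 1
15. ¬p2 → p2, 1
16. p3, 1
17. p2, 1
Accessibility: 0R0, 0R1, 1R1
Branch closes: p2 and ¬p2 both at 1.
Every branch closes; the branch above is one of them.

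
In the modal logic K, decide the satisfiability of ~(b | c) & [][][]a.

1. ~(b | c) & [][][]a, 0
2. ~(b | c), 0   [&-rule on 1]
3. [][][]a, 0   [&-rule on 1]
4. ~b, 0   [~|-rule on 2]
5. ~c, 0   [~|-rule on 2]

Satisfiable (open branch found)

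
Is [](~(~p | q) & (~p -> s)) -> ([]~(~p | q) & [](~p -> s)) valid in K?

Tableau for the negation ~([](~(~p | q) & (~p -> s)) -> ([]~(~p | q) & [](~p -> s))):
1. ~([](~(~p | q) & (~p -> s)) -> ([]~(~p | q) & [](~p -> s))), w0
2. [](~(~p | q) & (~p -> s)), w0   [~->-rule on 1]
3. ~([]~(~p | q) & [](~p -> s)), w0   [~->-rule on 1]
4. ~[](~p -> s), w0   [~&-rule on 3 (branches; this branch)]
5. ~(~p -> s), w1   [~[]-rule on 4: fresh world w1, w0Rw1]
6. ~p, w1   [~->-rule on 5]
7. ~s, w1   [~->-rule on 5]
8. ~(~p | q) & (~p -> s), w1   [[]-rule on 2 via w0Rw1]
9. ~(~p | q), w1   [&-rule on 8]
10. ~p -> s, w1   [&-rule on 8]
11. p, w1   [~|-rule on 9]
12. ~q, w1   [~|-rule on 9]
Accessibility: w0Rw1
Branch closes: p and ~p both at w1.
All branches of the negation close; one closing branch shown above.

Valid in K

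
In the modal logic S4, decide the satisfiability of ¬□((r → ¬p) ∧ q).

Satisfiable (open branch found)

1. ¬□((r → ¬p) ∧ q), u
2. ¬((r → ¬p) ∧ q), v
3. ¬q, v
Accessibility: uRu, uRv, vRv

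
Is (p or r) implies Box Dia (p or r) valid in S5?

Tableau for the negation not ((p or r) implies Box Dia (p or r)):
1. not ((p or r) implies Box Dia (p or r)), u
2. p or r, u   [neg-implies-rule on 1]
3. not Box Dia (p or r), u   [neg-implies-rule on 1]
4. r, u   [or-rule on 2 (branches; this branch)]
5. not Dia (p or r), v   [neg-Box-rule on 3: fresh world v, uRv]
6. not (p or r), u   [neg-Dia-rule on 5 via vRu]
7. not p, u   [neg-or-rule on 6]
8. not r, u   [neg-or-rule on 6]
Accessibility: uRu, uRv, vRu, vRv
Branch closes: r and not r both at u.
All branches of the negation close; one closing branch shown above.

Valid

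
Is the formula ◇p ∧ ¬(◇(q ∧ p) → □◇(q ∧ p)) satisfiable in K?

1. ◇p ∧ ¬(◇(q ∧ p) → □◇(q ∧ p)), w0
2. ◇p, w0
3. ¬(◇(q ∧ p) → □◇(q ∧ p)), w0
4. ◇(q ∧ p), w0
5. ¬□◇(q ∧ p), w0
6. p, w1
7. q ∧ p, w2
8. q, w2
9. p, w2
10. ¬◇(q ∧ p), w3
Accessibility: w0Rw1, w0Rw2, w0Rw3

Yes, satisfiable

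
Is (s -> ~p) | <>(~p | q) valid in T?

Tableau for the negation ~((s -> ~p) | <>(~p | q)):
1. ~((s -> ~p) | <>(~p | q)), 0
2. ~(s -> ~p), 0   [~|-rule on 1]
3. ~<>(~p | q), 0   [~|-rule on 1]
4. s, 0   [~->-rule on 2]
5. p, 0   [~->-rule on 2]
6. ~(~p | q), 0   [~<>-rule on 3 via 0R0]
7. ~q, 0   [~|-rule on 6]
Accessibility: 0R0
The negation has an open branch (countermodel exists).

Invalid (countermodel exists)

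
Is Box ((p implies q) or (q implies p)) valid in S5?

Valid in S5

Tableau for the negation not Box ((p implies q) or (q implies p)):
1. not Box ((p implies q) or (q implies p)), 0
2. not ((p implies q) or (q implies p)), 1
3. not (p implies q), 1
4. not (q implies p), 1
5. p, 1
6. not q, 1
7. q, 1
8. not p, 1
Accessibility: 0R0, 0R1, 1R0, 1R1
Branch closes: q and not q both at 1.
All branches of the negation close; one closing branch shown above.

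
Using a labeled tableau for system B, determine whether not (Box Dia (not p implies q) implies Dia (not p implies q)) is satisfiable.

Unsatisfiable

1. not (Box Dia (not p implies q) implies Dia (not p implies q)), u
2. Box Dia (not p implies q), u
3. not Dia (not p implies q), u
4. Dia (not p implies q), u
5. not (not p implies q), u
6. not p, u
7. not q, u
8. not p implies q, v
9. Dia (not p implies q), v
10. not (not p implies q), v
11. not p, v
12. not q, v
13. q, v
Accessibility: uRu, uRv, vRu, vRv
Branch closes: q and not q both at v.
Every branch closes; the branch above is one of them.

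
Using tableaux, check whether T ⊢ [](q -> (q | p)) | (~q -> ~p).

Tableau for the negation ~([](q -> (q | p)) | (~q -> ~p)):
1. ~([](q -> (q | p)) | (~q -> ~p)), 0
2. ~[](q -> (q | p)), 0
3. ~(~q -> ~p), 0
4. ~q, 0
5. p, 0
6. ~(q -> (q | p)), 1
7. q, 1
8. ~(q | p), 1
9. ~q, 1
10. ~p, 1
Accessibility: 0R0, 0R1, 1R1
Branch closes: q and ~q both at 1.
Every branch of the negation's tableau closes; the branch above is one of them.

Yes, valid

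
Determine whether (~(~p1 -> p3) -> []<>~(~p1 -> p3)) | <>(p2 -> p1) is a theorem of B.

Tableau for the negation ~((~(~p1 -> p3) -> []<>~(~p1 -> p3)) | <>(p2 -> p1)):
1. ~((~(~p1 -> p3) -> []<>~(~p1 -> p3)) | <>(p2 -> p1)), w0
2. ~(~(~p1 -> p3) -> []<>~(~p1 -> p3)), w0
3. ~<>(p2 -> p1), w0
4. ~(~p1 -> p3), w0
5. ~[]<>~(~p1 -> p3), w0
6. ~p1, w0
7. ~p3, w0
8. ~(p2 -> p1), w0
9. p2, w0
10. ~<>~(~p1 -> p3), w1
11. ~(p2 -> p1), w1
12. p2, w1
13. ~p1, w1
14. ~p1 -> p3, w0
15. ~p1 -> p3, w1
16. p3, w0
Accessibility: w0Rw0, w0Rw1, w1Rw0, w1Rw1
Branch closes: p3 and ~p3 both at w0.
Every branch of the negation's tableau closes; the branch above is one of them.

Valid in B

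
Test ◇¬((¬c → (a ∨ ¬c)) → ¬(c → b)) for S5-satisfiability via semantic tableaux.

Satisfiable (open branch found)

1. ◇¬((¬c → (a ∨ ¬c)) → ¬(c → b)), u
2. ¬((¬c → (a ∨ ¬c)) → ¬(c → b)), v   [◇-rule on 1: fresh world v, uRv]
3. ¬c → (a ∨ ¬c), v   [¬→-rule on 2]
4. c → b, v   [¬→-rule on 2]
5. a ∨ ¬c, v   [→-rule on 3 (branches; this branch)]
6. b, v   [→-rule on 4 (branches; this branch)]
7. ¬c, v   [∨-rule on 5 (branches; this branch)]
Accessibility: uRu, uRv, vRu, vRv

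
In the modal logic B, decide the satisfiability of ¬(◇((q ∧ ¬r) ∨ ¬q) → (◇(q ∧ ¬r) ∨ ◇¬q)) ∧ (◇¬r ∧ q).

1. ¬(◇((q ∧ ¬r) ∨ ¬q) → (◇(q ∧ ¬r) ∨ ◇¬q)) ∧ (◇¬r ∧ q), w0
2. ¬(◇((q ∧ ¬r) ∨ ¬q) → (◇(q ∧ ¬r) ∨ ◇¬q)), w0
3. ◇¬r ∧ q, w0
4. ◇((q ∧ ¬r) ∨ ¬q), w0
5. ¬(◇(q ∧ ¬r) ∨ ◇¬q), w0
6. ◇¬r, w0
7. q, w0
8. ¬◇(q ∧ ¬r), w0
9. ¬◇¬q, w0
10. ¬(q ∧ ¬r), w0
11. r, w0
12. (q ∧ ¬r) ∨ ¬q, w1
13. ¬(q ∧ ¬r), w1
14. q, w1
15. q ∧ ¬r, w1
16. ¬r, w1
17. r, w1
Accessibility: w0Rw0, w0Rw1, w1Rw0, w1Rw1
Branch closes: r and ¬r both at w1.
All branches of the tableau close; one closing branch shown above.

No, unsatisfiable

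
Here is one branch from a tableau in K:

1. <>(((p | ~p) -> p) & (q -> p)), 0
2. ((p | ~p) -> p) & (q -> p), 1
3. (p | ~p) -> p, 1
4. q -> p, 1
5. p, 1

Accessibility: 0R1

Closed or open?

Not closed

No world carries both an atom and its negation.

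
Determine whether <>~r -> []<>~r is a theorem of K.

Invalid (countermodel exists)

Tableau for the negation ~(<>~r -> []<>~r):
1. ~(<>~r -> []<>~r), 0
2. <>~r, 0
3. ~[]<>~r, 0
4. ~r, 1
5. ~<>~r, 2
Accessibility: 0R1, 0R2
The negation has an open branch (countermodel exists).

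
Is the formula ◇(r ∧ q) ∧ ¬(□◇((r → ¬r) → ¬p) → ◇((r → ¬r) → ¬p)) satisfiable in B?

1. ◇(r ∧ q) ∧ ¬(□◇((r → ¬r) → ¬p) → ◇((r → ¬r) → ¬p)), 0
2. ◇(r ∧ q), 0
3. ¬(□◇((r → ¬r) → ¬p) → ◇((r → ¬r) → ¬p)), 0
4. □◇((r → ¬r) → ¬p), 0
5. ¬◇((r → ¬r) → ¬p), 0
6. ◇((r → ¬r) → ¬p), 0
7. ¬((r → ¬r) → ¬p), 0
8. r → ¬r, 0
9. p, 0
10. ¬r, 0
11. r ∧ q, 1
12. r, 1
13. q, 1
14. ◇((r → ¬r) → ¬p), 1
15. ¬((r → ¬r) → ¬p), 1
16. r → ¬r, 1
17. p, 1
18. ¬r, 1
Accessibility: 0R0, 0R1, 1R0, 1R1
Branch closes: r and ¬r both at 1.
Every branch closes; the branch above is one of them.

No, unsatisfiable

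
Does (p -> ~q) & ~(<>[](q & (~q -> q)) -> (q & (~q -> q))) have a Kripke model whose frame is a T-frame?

Satisfiable

1. (p -> ~q) & ~(<>[](q & (~q -> q)) -> (q & (~q -> q))), u
2. p -> ~q, u
3. ~(<>[](q & (~q -> q)) -> (q & (~q -> q))), u
4. <>[](q & (~q -> q)), u
5. ~(q & (~q -> q)), u
6. ~q, u
7. ~(~q -> q), u
8. [](q & (~q -> q)), v
9. q & (~q -> q), v
10. q, v
11. ~q -> q, v
Accessibility: uRu, uRv, vRv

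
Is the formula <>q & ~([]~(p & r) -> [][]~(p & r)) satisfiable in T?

Yes, satisfiable

1. <>q & ~([]~(p & r) -> [][]~(p & r)), w0
2. <>q, w0
3. ~([]~(p & r) -> [][]~(p & r)), w0
4. []~(p & r), w0
5. ~[][]~(p & r), w0
6. ~(p & r), w0
7. ~r, w0
8. q, w1
9. ~(p & r), w1
10. ~r, w1
11. ~[]~(p & r), w2
12. ~(p & r), w2
13. ~r, w2
14. p & r, w3
15. p, w3
16. r, w3
Accessibility: w0Rw0, w0Rw1, w0Rw2, w1Rw1, w2Rw2, w2Rw3, w3Rw3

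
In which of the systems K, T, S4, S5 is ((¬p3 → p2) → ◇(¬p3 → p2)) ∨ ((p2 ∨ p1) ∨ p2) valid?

T, S4, S5

K-tableau for the negation ¬(((¬p3 → p2) → ◇(¬p3 → p2)) ∨ ((p2 ∨ p1) ∨ p2)):
1. ¬(((¬p3 → p2) → ◇(¬p3 → p2)) ∨ ((p2 ∨ p1) ∨ p2)), w0
2. ¬((¬p3 → p2) → ◇(¬p3 → p2)), w0
3. ¬((p2 ∨ p1) ∨ p2), w0
4. ¬p3 → p2, w0
5. ¬◇(¬p3 → p2), w0
6. ¬(p2 ∨ p1), w0
7. ¬p2, w0
8. ¬p1, w0
9. p3, w0
Complete open branch: countermodel on a K-frame, so not valid in K.
T-tableau for the negation ¬(((¬p3 → p2) → ◇(¬p3 → p2)) ∨ ((p2 ∨ p1) ∨ p2)):
1. ¬(((¬p3 → p2) → ◇(¬p3 → p2)) ∨ ((p2 ∨ p1) ∨ p2)), w0
2. ¬((¬p3 → p2) → ◇(¬p3 → p2)), w0
3. ¬((p2 ∨ p1) ∨ p2), w0
4. ¬p3 → p2, w0
5. ¬◇(¬p3 → p2), w0
6. ¬(p2 ∨ p1), w0
7. ¬p2, w0
8. ¬p1, w0
9. ¬(¬p3 → p2), w0
10. ¬p3, w0
11. p2, w0
Accessibility: w0Rw0
Branch closes: p2 and ¬p2 both at w0.
Every branch closes (one shown): valid in T, hence also in S4, S5 (every theorem of T is a theorem of S4 and S5).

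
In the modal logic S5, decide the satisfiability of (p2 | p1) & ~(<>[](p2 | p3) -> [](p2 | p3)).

1. (p2 | p1) & ~(<>[](p2 | p3) -> [](p2 | p3)), w0
2. p2 | p1, w0   [&-rule on 1]
3. ~(<>[](p2 | p3) -> [](p2 | p3)), w0   [&-rule on 1]
4. <>[](p2 | p3), w0   [~->-rule on 3]
5. ~[](p2 | p3), w0   [~->-rule on 3]
6. p1, w0   [|-rule on 2 (branches; this branch)]
7. [](p2 | p3), w1   [<>-rule on 4: fresh world w1, w0Rw1]
8. p2 | p3, w0   [[]-rule on 7 via w1Rw0]
9. p2 | p3, w1   [[]-rule on 7 via w1Rw1]
10. p3, w0   [|-rule on 8 (branches; this branch)]
11. p3, w1   [|-rule on 9 (branches; this branch)]
12. ~(p2 | p3), w2   [~[]-rule on 5: fresh world w2, w0Rw2]
13. ~p2, w2   [~|-rule on 12]
14. ~p3, w2   [~|-rule on 12]
15. p2 | p3, w2   [[]-rule on 7 via w1Rw2]
16. p3, w2   [|-rule on 15 (branches; this branch)]
Accessibility: w0Rw0, w0Rw1, w0Rw2, w1Rw0, w1Rw1, w1Rw2, w2Rw0, w2Rw1, w2Rw2
Branch closes: p3 and ~p3 both at w2.
Every branch closes; the branch above is one of them.

Unsatisfiable (every branch closes)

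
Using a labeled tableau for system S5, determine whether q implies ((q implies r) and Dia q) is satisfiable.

1. q implies ((q implies r) and Dia q), u
2. (q implies r) and Dia q, u
3. q implies r, u
4. Dia q, u
5. r, u
6. q, v
Accessibility: uRu, uRv, vRu, vRv

Satisfiable (open branch found)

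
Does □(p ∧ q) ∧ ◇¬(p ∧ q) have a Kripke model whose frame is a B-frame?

Unsatisfiable

1. □(p ∧ q) ∧ ◇¬(p ∧ q), 0
2. □(p ∧ q), 0   [∧-rule on 1]
3. ◇¬(p ∧ q), 0   [∧-rule on 1]
4. p ∧ q, 0   [□-rule on 2 via 0R0]
5. p, 0   [∧-rule on 4]
6. q, 0   [∧-rule on 4]
7. ¬(p ∧ q), 1   [◇-rule on 3: fresh world 1, 0R1]
8. p ∧ q, 1   [□-rule on 2 via 0R1]
9. p, 1   [∧-rule on 8]
10. q, 1   [∧-rule on 8]
11. ¬q, 1   [¬∧-rule on 7 (branches; this branch)]
Accessibility: 0R0, 0R1, 1R0, 1R1
Branch closes: q and ¬q both at 1.
(One branch shown.) All branches close.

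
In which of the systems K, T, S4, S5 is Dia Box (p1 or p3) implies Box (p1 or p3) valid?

S4-tableau for the negation not (Dia Box (p1 or p3) implies Box (p1 or p3)):
1. not (Dia Box (p1 or p3) implies Box (p1 or p3)), 0
2. Dia Box (p1 or p3), 0   [neg-implies-rule on 1]
3. not Box (p1 or p3), 0   [neg-implies-rule on 1]
4. Box (p1 or p3), 1   [Dia-rule on 2: fresh world 1, 0R1]
5. p1 or p3, 1   [Box-rule on 4 via 1R1]
6. p3, 1   [or-rule on 5 (branches; this branch)]
7. not (p1 or p3), 2   [neg-Box-rule on 3: fresh world 2, 0R2]
8. not p1, 2   [neg-or-rule on 7]
9. not p3, 2   [neg-or-rule on 7]
Accessibility: 0R0, 0R1, 0R2, 1R1, 2R2
Complete open branch: countermodel on an S4-frame, so not valid in S4, nor in K, T (the same frame is also a K-frame and a T-frame).
S5-tableau for the negation not (Dia Box (p1 or p3) implies Box (p1 or p3)):
1. not (Dia Box (p1 or p3) implies Box (p1 or p3)), 0
2. Dia Box (p1 or p3), 0   [neg-implies-rule on 1]
3. not Box (p1 or p3), 0   [neg-implies-rule on 1]
4. Box (p1 or p3), 1   [Dia-rule on 2: fresh world 1, 0R1]
5. p1 or p3, 0   [Box-rule on 4 via 1R0]
6. p1 or p3, 1   [Box-rule on 4 via 1R1]
7. p3, 0   [or-rule on 5 (branches; this branch)]
8. p3, 1   [or-rule on 6 (branches; this branch)]
9. not (p1 or p3), 2   [neg-Box-rule on 3: fresh world 2, 0R2]
10. not p1, 2   [neg-or-rule on 9]
11. not p3, 2   [neg-or-rule on 9]
12. p1 or p3, 2   [Box-rule on 4 via 1R2]
13. p3, 2   [or-rule on 12 (branches; this branch)]
Accessibility: 0R0, 0R1, 0R2, 1R0, 1R1, 1R2, 2R0, 2R1, 2R2
Branch closes: p3 and not p3 both at 2.
Every branch closes (one shown): valid in S5.

S5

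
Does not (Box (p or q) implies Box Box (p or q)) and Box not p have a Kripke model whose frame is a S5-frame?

1. not (Box (p or q) implies Box Box (p or q)) and Box not p, 0
2. not (Box (p or q) implies Box Box (p or q)), 0
3. Box not p, 0
4. Box (p or q), 0
5. not Box Box (p or q), 0
6. not p, 0
7. p or q, 0
8. q, 0
9. not Box (p or q), 1
10. not p, 1
11. p or q, 1
12. q, 1
13. not (p or q), 2
14. not p, 2
15. not q, 2
16. p or q, 2
17. q, 2
Accessibility: 0R0, 0R1, 0R2, 1R0, 1R1, 1R2, 2R0, 2R1, 2R2
Branch closes: q and not q both at 2.
(One branch shown.) All branches close.

Unsatisfiable (every branch closes)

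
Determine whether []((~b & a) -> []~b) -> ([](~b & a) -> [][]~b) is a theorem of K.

Yes, valid

Tableau for the negation ~([]((~b & a) -> []~b) -> ([](~b & a) -> [][]~b)):
1. ~([]((~b & a) -> []~b) -> ([](~b & a) -> [][]~b)), 0
2. []((~b & a) -> []~b), 0
3. ~([](~b & a) -> [][]~b), 0
4. [](~b & a), 0
5. ~[][]~b, 0
6. ~[]~b, 1
7. (~b & a) -> []~b, 1
8. ~b & a, 1
9. ~b, 1
10. a, 1
11. []~b, 1
12. b, 2
13. ~b, 2
Accessibility: 0R1, 1R2
Branch closes: b and ~b both at 2.
Every branch of the negation's tableau closes; the branch above is one of them.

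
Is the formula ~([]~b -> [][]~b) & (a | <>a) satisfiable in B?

Satisfiable

1. ~([]~b -> [][]~b) & (a | <>a), u
2. ~([]~b -> [][]~b), u   [&-rule on 1]
3. a | <>a, u   [&-rule on 1]
4. []~b, u   [~->-rule on 2]
5. ~[][]~b, u   [~->-rule on 2]
6. ~b, u   [[]-rule on 4 via uRu]
7. <>a, u   [|-rule on 3 (branches; this branch)]
8. ~[]~b, v   [~[]-rule on 5: fresh world v, uRv]
9. ~b, v   [[]-rule on 4 via uRv]
10. a, w   [<>-rule on 7: fresh world w, uRw]
11. ~b, w   [[]-rule on 4 via uRw]
12. b, x   [~[]-rule on 8: fresh world x, vRx]
Accessibility: uRu, uRv, uRw, vRu, vRv, vRx, wRu, wRw, xRv, xRx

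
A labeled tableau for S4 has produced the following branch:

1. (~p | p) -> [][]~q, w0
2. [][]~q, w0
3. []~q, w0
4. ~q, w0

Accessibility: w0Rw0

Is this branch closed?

No atom appears with both signs at the same world.

Not closed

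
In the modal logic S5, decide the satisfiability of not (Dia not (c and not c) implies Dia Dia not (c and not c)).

1. not (Dia not (c and not c) implies Dia Dia not (c and not c)), 0
2. Dia not (c and not c), 0   [neg-implies-rule on 1]
3. not Dia Dia not (c and not c), 0   [neg-implies-rule on 1]
4. not Dia not (c and not c), 0   [neg-Dia-rule on 3 via 0R0]
5. c and not c, 0   [neg-Dia-rule on 4 via 0R0]
6. c, 0   [and-rule on 5]
7. not c, 0   [and-rule on 5]
Accessibility: 0R0
Branch closes: c and not c both at 0.
Every branch closes; the branch above is one of them.

Unsatisfiable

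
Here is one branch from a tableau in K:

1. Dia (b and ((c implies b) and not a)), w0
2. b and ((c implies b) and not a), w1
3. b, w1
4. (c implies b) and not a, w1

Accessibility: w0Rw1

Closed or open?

Not closed

No atom appears with both signs at the same world.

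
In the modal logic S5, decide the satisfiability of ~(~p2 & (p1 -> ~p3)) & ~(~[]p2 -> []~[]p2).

Unsatisfiable

1. ~(~p2 & (p1 -> ~p3)) & ~(~[]p2 -> []~[]p2), u
2. ~(~p2 & (p1 -> ~p3)), u   [&-rule on 1]
3. ~(~[]p2 -> []~[]p2), u   [&-rule on 1]
4. ~[]p2, u   [~->-rule on 3]
5. ~[]~[]p2, u   [~->-rule on 3]
6. ~(p1 -> ~p3), u   [~&-rule on 2 (branches; this branch)]
7. p1, u   [~->-rule on 6]
8. p3, u   [~->-rule on 6]
9. ~p2, v   [~[]-rule on 4: fresh world v, uRv]
10. []p2, w   [~[]-rule on 5: fresh world w, uRw]
11. p2, u   [[]-rule on 10 via wRu]
12. p2, v   [[]-rule on 10 via wRv]
Accessibility: uRu, uRv, uRw, vRu, vRv, vRw, wRu, wRv, wRw
Branch closes: p2 and ~p2 both at v.
(One branch shown.) All branches close.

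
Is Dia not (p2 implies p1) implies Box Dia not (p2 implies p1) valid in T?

Tableau for the negation not (Dia not (p2 implies p1) implies Box Dia not (p2 implies p1)):
1. not (Dia not (p2 implies p1) implies Box Dia not (p2 implies p1)), w0
2. Dia not (p2 implies p1), w0
3. not Box Dia not (p2 implies p1), w0
4. not (p2 implies p1), w1
5. p2, w1
6. not p1, w1
7. not Dia not (p2 implies p1), w2
8. p2 implies p1, w2
9. p1, w2
Accessibility: w0Rw0, w0Rw1, w0Rw2, w1Rw1, w2Rw2
The negation has an open branch (countermodel exists).

No, not valid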